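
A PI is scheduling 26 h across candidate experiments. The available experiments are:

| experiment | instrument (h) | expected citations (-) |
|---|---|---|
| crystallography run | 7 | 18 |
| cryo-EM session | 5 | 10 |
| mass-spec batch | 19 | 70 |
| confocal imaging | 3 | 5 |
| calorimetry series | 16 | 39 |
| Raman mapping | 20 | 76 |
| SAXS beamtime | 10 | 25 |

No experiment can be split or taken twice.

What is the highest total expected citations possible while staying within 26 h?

88

Filling by ratio: cryo-EM session + Raman mapping for 86, with 1 h left unused.
The 25 h tied up in cryo-EM session and Raman mapping is better spent on crystallography run + mass-spec batch — total rises to 88 (26 h).
Every other selection either busts 26 h or fails to beat 88.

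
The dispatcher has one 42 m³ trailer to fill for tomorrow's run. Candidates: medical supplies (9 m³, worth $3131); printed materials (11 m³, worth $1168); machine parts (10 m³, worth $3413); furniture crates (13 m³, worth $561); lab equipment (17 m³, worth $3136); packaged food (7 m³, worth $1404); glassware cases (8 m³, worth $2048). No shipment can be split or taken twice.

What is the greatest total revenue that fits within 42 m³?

By revenue per m³: medical supplies 347.89, machine parts 341.30, glassware cases 256.00 lead.
The ratio heuristic lands on medical supplies + machine parts + packaged food + glassware cases (9996) but leaves 8 m³ idle.
Dropping medical supplies frees 9 m³; slotting in lab equipment (17 m³) lifts the total to 10001 at 42 m³.
That's the maximum — no swap from here does better than 10001.

10001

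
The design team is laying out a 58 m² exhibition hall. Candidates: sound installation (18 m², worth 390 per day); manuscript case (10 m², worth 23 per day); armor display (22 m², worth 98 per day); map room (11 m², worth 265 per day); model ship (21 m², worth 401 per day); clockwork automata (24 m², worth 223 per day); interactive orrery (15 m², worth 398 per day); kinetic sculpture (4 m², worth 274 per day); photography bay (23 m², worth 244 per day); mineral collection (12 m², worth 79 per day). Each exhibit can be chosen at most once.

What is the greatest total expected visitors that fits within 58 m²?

1463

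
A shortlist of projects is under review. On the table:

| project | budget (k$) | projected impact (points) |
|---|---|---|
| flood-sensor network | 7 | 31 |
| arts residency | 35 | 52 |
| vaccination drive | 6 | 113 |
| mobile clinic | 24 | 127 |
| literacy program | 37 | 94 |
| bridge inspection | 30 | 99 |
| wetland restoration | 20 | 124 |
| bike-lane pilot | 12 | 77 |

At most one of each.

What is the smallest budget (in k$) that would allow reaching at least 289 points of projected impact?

38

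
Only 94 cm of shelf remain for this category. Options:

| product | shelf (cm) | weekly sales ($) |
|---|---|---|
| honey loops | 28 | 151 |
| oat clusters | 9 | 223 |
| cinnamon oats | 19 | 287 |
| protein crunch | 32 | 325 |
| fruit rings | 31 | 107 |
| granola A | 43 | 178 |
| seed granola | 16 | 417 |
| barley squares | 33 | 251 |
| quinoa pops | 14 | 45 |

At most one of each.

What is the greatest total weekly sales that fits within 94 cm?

1297

The ratio ordering already packs tightly: oat clusters + cinnamon oats + protein crunch + seed granola + quinoa pops, 90 cm, 1297.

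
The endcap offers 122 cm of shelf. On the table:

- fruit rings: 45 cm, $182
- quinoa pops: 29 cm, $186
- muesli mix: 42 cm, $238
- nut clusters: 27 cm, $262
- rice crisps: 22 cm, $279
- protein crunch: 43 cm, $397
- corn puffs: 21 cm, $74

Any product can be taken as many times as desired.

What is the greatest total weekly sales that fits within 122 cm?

1395

5×rice crisps uses 110 of the 122 cm and totals 1395.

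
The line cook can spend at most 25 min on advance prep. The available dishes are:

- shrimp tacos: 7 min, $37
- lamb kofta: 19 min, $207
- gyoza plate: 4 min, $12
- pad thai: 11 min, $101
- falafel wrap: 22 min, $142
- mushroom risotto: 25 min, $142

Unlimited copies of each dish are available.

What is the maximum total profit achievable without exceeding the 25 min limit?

Density check — lamb kofta 10.89, pad thai 9.18, falafel wrap 6.45 are the best per min.
The ratio ordering already packs tightly: lamb kofta + gyoza plate, 23 min, 219.
That's the maximum — no swap from here does better than 219.

219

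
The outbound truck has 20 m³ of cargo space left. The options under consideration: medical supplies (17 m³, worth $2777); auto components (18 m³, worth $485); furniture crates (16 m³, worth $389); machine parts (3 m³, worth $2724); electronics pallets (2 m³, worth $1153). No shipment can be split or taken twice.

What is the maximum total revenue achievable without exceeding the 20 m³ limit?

5501

By revenue per m³: machine parts 908.00, electronics pallets 576.50, medical supplies 163.35 lead.
A density-first pass picks machine parts + electronics pallets — 3877 at 5 m³.
Dropping electronics pallets frees 2 m³; slotting in medical supplies (17 m³) lifts the total to 5501 at 20 m³.
Runner-up medical supplies + electronics pallets tops out at 3930.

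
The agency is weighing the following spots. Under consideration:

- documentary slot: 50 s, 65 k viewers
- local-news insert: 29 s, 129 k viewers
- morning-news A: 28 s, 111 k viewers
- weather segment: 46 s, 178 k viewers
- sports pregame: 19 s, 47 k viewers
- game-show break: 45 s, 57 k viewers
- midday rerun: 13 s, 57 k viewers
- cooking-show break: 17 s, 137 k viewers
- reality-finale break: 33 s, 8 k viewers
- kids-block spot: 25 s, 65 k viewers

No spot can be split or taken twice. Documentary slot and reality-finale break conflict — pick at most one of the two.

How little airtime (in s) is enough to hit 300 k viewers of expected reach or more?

58

Minimise s subject to total expected reach ≥ 300.
Taking morning-news A + midday rerun + cooking-show break gives 305 (≥ 300) for 58 s.
Below 58 s the best achievable stays under 300.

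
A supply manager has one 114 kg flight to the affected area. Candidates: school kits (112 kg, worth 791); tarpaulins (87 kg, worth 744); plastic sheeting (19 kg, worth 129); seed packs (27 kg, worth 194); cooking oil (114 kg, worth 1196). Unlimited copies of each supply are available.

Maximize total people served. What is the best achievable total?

1196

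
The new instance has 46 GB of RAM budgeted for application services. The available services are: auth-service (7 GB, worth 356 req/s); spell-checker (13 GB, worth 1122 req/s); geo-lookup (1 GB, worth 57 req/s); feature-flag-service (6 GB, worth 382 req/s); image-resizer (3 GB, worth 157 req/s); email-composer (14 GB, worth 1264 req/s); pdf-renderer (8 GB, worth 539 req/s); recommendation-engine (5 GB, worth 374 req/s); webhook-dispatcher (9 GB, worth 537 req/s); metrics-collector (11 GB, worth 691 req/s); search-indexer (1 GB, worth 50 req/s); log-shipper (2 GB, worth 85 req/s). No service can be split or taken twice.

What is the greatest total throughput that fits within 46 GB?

Ranking by ratio (throughput/GB): email-composer 90.29, spell-checker 86.31, recommendation-engine 74.80.
Spell-checker + feature-flag-service + email-composer + pdf-renderer + recommendation-engine uses 46 of the 46 GB and totals 3681.
The closest alternative, spell-checker + email-composer + pdf-renderer + metrics-collector, reaches only 3616.

3681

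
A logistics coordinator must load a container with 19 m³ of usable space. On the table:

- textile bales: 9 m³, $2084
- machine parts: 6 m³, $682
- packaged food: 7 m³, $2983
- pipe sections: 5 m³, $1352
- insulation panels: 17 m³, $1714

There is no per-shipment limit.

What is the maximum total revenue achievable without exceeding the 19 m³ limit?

7318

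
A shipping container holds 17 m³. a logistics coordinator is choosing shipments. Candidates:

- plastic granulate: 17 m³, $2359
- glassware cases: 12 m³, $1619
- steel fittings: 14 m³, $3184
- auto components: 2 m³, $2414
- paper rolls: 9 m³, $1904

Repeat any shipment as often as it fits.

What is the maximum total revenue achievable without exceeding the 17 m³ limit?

19312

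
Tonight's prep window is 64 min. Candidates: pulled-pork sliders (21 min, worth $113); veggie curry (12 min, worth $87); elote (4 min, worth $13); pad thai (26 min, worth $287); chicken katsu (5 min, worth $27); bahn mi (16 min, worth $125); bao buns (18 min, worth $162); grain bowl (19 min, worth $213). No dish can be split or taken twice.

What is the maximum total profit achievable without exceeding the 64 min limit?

662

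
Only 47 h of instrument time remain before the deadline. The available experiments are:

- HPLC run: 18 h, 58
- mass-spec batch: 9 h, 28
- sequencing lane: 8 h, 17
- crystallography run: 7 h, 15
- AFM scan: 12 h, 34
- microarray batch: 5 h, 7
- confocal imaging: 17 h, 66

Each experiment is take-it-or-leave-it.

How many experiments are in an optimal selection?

The maximum expected citations within 47 h is 158.
One optimal bundle: HPLC run + AFM scan + confocal imaging (47 h).
Any selection reaching 158 contains exactly 3 experiments.

3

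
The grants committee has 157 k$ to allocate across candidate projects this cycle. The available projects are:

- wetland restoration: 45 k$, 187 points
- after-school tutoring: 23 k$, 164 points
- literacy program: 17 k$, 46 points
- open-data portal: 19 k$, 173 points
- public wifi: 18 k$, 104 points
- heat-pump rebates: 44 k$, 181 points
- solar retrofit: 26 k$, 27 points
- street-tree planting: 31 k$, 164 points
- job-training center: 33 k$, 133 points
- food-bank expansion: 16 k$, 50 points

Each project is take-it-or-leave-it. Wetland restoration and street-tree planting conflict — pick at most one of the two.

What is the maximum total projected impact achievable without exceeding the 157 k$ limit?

836

Ranking by ratio (projected impact/k$): open-data portal 9.11, after-school tutoring 7.13, public wifi 5.78, street-tree planting 5.29.
After-school tutoring + open-data portal + public wifi + heat-pump rebates + street-tree planting + food-bank expansion uses 151 of the 157 k$ and totals 836.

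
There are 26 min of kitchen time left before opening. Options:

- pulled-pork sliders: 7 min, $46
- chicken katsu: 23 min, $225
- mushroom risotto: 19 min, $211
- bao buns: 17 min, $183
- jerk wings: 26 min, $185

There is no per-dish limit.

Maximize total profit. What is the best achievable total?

Taking pulled-pork sliders + mushroom risotto: 26 min used, 257 in profit.
Nothing else within 26 min beats 257.

257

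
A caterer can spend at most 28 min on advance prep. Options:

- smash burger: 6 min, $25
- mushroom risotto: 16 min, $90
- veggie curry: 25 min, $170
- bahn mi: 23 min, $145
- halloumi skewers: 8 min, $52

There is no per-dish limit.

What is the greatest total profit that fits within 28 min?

170

Ranking by ratio (profit/min): veggie curry 6.80, halloumi skewers 6.50, bahn mi 6.30, mushroom risotto 5.62.
The ratio ordering already packs tightly: veggie curry, 25 min, 170.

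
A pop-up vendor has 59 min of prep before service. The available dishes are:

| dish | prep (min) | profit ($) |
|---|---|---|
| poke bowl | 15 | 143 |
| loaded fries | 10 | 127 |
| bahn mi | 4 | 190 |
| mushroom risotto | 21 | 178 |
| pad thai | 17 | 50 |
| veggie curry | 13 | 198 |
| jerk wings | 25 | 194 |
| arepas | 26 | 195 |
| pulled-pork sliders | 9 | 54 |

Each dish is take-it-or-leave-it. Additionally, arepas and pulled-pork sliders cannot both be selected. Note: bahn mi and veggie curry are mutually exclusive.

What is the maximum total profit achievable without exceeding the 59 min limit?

692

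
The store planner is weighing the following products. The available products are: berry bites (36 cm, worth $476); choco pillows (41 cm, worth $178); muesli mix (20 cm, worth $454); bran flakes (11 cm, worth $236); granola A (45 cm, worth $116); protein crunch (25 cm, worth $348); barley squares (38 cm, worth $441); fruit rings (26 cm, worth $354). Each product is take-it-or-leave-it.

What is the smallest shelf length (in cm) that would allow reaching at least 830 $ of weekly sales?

56

Minimise cm subject to total weekly sales ≥ 830.
Taking berry bites + muesli mix gives 930 (≥ 830) for 56 cm.
Any bundle with less than 56 cm falls short of 830.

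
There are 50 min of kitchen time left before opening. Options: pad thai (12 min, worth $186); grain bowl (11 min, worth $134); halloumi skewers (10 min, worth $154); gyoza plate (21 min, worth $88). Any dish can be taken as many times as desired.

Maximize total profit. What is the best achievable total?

Density check — pad thai 15.50, halloumi skewers 15.40, grain bowl 12.18 are the best per min.
Taking the top-ratio dishes first gives 4×pad thai for 744 (48 min).
The 48 min tied up in 4×pad thai is better spent on 5×halloumi skewers — total rises to 770 (50 min).
Nothing else within 50 min beats 770.

770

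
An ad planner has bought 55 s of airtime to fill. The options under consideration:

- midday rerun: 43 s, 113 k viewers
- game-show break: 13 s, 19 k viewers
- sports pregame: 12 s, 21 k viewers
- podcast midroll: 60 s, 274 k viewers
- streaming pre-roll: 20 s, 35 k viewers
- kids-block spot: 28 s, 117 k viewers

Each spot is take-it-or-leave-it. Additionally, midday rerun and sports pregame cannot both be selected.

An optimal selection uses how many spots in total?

Optimal total is 157.
For example game-show break + sports pregame + kids-block spot achieves it, using 53 s.
Any selection reaching 157 contains exactly 3 spots.

3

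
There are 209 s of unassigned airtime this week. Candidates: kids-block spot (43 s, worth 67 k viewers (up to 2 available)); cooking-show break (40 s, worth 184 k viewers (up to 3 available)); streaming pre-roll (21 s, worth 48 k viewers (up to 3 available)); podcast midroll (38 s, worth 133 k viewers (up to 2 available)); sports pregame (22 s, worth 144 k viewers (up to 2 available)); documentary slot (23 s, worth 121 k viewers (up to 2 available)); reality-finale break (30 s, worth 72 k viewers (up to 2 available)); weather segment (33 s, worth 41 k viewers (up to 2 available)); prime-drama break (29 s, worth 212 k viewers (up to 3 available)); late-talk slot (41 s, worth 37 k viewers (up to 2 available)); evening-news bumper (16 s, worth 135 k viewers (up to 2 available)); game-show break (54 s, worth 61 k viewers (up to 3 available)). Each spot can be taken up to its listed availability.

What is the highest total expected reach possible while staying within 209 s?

2×sports pregame + 2×documentary slot + 3×prime-drama break + 2×evening-news bumper uses 209 of the 209 s and totals 1436.
Every other selection either busts 209 s or exceeds an availability limit or fails to beat 1436.

1436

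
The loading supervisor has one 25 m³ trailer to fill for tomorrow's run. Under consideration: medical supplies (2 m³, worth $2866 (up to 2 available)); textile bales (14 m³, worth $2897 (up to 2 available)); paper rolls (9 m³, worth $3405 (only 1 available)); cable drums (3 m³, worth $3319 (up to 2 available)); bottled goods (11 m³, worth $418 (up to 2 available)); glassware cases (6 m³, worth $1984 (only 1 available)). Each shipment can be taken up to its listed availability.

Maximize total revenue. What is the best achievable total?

17759

Best packing: 2×medical supplies + paper rolls + 2×cable drums + glassware cases — 25 m³, 17759 total.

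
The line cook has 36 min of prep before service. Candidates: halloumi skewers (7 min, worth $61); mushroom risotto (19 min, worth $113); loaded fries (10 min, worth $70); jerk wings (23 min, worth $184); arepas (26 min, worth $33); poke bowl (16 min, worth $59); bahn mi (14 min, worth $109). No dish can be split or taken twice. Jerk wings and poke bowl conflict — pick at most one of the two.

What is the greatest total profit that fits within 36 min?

By profit per min: halloumi skewers 8.71, jerk wings 8.00, bahn mi 7.79 lead.
A density-first pass picks halloumi skewers + jerk wings — 245 at 30 min.
Dropping halloumi skewers frees 7 min; slotting in loaded fries (10 min) lifts the total to 254 at 33 min.
Next best is halloumi skewers + jerk wings at 245 (30 min) — short by 9.

254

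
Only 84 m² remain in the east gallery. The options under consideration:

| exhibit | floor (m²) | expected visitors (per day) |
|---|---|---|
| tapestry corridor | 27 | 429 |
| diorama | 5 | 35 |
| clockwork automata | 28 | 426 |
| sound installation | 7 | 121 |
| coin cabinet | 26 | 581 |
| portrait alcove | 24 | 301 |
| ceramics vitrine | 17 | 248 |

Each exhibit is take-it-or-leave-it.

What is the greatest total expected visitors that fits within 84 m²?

1436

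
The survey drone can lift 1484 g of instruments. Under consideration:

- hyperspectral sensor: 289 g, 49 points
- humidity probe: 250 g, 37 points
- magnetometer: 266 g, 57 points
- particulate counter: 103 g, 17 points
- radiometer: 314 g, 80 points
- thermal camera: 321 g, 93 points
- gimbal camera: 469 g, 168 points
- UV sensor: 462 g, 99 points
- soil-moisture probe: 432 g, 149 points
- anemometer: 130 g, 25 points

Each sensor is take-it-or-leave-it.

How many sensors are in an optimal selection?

4

Best achievable data value is 454.
magnetometer + radiometer + gimbal camera + soil-moisture probe hits 454 at 1481 g.
All optima have 4 sensors.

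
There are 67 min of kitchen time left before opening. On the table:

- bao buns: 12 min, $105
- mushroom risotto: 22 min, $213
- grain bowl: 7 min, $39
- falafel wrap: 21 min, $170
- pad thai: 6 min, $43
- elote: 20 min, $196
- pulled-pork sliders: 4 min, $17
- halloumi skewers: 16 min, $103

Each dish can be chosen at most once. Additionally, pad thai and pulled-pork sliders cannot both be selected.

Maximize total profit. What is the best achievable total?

Best packing: bao buns + mushroom risotto + grain bowl + pad thai + elote — 67 min, 596 total.
An exhaustive check of the 256 subsets confirms 596.

596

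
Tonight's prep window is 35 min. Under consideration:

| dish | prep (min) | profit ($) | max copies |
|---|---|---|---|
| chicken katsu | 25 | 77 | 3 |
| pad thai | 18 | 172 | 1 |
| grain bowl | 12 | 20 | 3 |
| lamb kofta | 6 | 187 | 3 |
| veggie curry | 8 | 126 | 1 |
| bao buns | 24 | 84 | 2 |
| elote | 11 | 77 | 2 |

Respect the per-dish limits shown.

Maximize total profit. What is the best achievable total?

687

Density check — lamb kofta 31.17, veggie curry 15.75, pad thai 9.56, elote 7.00 are the best per min.
Best packing: 3×lamb kofta + veggie curry — 26 min, 687 total.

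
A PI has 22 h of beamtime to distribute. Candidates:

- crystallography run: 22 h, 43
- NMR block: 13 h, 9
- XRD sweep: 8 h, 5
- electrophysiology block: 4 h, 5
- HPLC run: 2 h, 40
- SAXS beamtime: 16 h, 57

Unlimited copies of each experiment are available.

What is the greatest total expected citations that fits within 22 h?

440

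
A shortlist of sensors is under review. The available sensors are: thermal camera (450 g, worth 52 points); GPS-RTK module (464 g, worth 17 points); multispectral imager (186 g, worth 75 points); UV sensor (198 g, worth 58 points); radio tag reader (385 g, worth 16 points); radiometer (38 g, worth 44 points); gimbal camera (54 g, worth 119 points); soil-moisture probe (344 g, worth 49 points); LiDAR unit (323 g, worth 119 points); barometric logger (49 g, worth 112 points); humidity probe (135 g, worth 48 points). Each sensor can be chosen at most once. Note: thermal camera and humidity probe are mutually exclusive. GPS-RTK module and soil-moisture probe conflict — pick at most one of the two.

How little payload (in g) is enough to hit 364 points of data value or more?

Look for the lowest-payload combination reaching 364.
multispectral imager + radiometer + gimbal camera + barometric logger + humidity probe: 398 data value at 462 g.
No combination under 462 g hits 364.

462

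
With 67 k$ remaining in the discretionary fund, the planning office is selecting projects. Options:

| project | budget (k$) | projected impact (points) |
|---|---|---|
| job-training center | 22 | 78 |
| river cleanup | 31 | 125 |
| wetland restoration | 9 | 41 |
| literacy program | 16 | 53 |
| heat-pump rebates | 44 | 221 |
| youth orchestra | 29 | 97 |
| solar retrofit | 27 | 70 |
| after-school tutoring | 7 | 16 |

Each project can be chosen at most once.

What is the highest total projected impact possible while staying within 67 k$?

A density-first pass picks wetland restoration + heat-pump rebates + after-school tutoring — 278 at 60 k$.
Dropping wetland restoration and after-school tutoring frees 16 k$; slotting in job-training center (22 k$) lifts the total to 299 at 66 k$.

299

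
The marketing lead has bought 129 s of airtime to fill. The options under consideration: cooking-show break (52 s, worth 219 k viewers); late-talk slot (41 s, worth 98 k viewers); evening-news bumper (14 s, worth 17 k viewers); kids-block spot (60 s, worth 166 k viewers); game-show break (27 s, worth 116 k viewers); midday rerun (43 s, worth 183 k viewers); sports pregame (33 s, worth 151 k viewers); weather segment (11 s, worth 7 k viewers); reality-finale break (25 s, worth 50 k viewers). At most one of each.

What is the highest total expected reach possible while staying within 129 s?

The ratio heuristic lands on game-show break + midday rerun + sports pregame + reality-finale break (500) but leaves 1 s idle.
The 52 s tied up in game-show break and reality-finale break is better spent on cooking-show break — total rises to 553 (128 s).
Runner-up cooking-show break + game-show break + midday rerun tops out at 518.

553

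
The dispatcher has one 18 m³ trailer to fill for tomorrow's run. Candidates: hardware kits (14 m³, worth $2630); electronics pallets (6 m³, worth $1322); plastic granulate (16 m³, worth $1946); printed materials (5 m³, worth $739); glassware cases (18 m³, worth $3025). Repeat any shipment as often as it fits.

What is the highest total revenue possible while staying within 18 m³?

3966

By revenue per m³: electronics pallets 220.33, hardware kits 187.86, glassware cases 168.06, printed materials 147.80 lead.
The ratio ordering already packs tightly: 3×electronics pallets, 18 m³, 3966.
No other feasible combination exceeds 3966.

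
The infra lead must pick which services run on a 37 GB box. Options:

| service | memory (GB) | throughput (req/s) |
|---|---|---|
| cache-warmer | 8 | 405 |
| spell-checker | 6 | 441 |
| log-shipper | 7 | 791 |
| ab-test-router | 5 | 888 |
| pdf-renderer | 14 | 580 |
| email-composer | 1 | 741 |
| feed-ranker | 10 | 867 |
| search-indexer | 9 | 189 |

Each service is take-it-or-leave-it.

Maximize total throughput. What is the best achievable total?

Taking cache-warmer + spell-checker + log-shipper + ab-test-router + email-composer + feed-ranker: 37 GB used, 4133 in throughput.
Next best is log-shipper + ab-test-router + pdf-renderer + email-composer + feed-ranker at 3867 (37 GB) — short by 266.

4133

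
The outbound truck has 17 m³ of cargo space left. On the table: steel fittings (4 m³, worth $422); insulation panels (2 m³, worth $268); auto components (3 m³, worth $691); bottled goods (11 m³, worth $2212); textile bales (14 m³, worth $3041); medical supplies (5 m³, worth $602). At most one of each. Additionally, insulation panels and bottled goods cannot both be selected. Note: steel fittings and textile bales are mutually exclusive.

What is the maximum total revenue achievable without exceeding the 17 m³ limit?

3732

Density check — auto components 230.33, textile bales 217.21, bottled goods 201.09 are the best per m³.
The ratio ordering already packs tightly: auto components + textile bales, 17 m³, 3732.
Every other selection either busts 17 m³ or breaks a pairing rule or fails to beat 3732.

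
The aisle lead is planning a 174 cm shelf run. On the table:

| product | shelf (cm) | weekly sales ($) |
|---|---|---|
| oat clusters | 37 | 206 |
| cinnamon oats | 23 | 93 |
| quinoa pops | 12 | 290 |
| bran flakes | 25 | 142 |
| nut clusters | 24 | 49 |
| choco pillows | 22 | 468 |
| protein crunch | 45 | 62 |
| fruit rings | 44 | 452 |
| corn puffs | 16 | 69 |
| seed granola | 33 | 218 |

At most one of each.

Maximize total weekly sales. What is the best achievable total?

Taking oat clusters + quinoa pops + bran flakes + choco pillows + fruit rings + seed granola: 173 cm used, 1776 in weekly sales.
Next best is oat clusters + cinnamon oats + quinoa pops + choco pillows + fruit rings + seed granola at 1727 (171 cm) — short by 49.

1776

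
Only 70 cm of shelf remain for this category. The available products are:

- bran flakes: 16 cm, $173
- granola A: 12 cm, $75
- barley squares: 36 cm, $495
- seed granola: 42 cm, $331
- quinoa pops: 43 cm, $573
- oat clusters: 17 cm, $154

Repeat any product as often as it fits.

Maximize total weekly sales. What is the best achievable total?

Best packing: 2×bran flakes + barley squares — 68 cm, 841 total.
The spare 2 cm is too small for any remaining product, and no exchange beats 841.

841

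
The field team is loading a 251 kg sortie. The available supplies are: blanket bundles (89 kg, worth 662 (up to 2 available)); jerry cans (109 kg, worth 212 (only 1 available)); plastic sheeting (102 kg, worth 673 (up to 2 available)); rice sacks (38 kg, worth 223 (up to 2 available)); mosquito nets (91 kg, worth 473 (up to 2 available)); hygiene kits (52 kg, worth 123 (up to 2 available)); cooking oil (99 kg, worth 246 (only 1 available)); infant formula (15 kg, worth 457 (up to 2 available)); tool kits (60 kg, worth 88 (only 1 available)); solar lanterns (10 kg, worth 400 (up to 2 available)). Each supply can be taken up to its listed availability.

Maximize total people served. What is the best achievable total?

Ranking by ratio (people served/kg): solar lanterns 40.00, infant formula 30.47, blanket bundles 7.44, plastic sheeting 6.60.
Taking the top-ratio supplies first gives 2×blanket bundles + 2×infant formula + 2×solar lanterns for 3038 (228 kg).
Replace blanket bundles with plastic sheeting: the trade gains 11 net, giving 3049 at 241 kg.
Every other selection either busts 251 kg or exceeds an availability limit or fails to beat 3049.

3049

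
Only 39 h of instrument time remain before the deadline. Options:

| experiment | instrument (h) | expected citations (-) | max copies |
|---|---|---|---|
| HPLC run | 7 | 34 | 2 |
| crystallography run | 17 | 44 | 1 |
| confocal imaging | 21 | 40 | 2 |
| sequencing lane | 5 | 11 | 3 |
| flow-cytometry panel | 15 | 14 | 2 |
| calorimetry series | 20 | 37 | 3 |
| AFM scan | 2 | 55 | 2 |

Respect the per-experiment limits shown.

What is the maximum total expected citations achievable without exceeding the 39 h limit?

2×HPLC run + crystallography run + 2×AFM scan uses 35 of the 39 h and totals 222.
No other feasible combination exceeds 222.

222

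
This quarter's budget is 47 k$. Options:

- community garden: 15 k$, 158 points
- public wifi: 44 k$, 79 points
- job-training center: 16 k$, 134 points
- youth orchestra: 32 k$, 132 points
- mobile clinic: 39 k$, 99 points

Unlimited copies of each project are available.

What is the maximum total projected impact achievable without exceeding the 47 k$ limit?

Taking 3×community garden: 45 k$ used, 474 in projected impact.
Every other selection either busts 47 k$ or fails to beat 474.

474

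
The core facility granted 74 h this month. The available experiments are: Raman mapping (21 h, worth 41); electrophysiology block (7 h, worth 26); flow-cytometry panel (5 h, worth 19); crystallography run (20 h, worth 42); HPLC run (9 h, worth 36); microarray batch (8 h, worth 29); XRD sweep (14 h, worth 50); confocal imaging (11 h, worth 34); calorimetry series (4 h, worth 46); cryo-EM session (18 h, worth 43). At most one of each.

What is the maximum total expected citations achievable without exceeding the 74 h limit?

264

The ratio heuristic lands on electrophysiology block + flow-cytometry panel + HPLC run + microarray batch + XRD sweep + confocal imaging + calorimetry series (240) but leaves 16 h idle.
Replace flow-cytometry panel with cryo-EM session: the trade gains 24 net, giving 264 at 71 h.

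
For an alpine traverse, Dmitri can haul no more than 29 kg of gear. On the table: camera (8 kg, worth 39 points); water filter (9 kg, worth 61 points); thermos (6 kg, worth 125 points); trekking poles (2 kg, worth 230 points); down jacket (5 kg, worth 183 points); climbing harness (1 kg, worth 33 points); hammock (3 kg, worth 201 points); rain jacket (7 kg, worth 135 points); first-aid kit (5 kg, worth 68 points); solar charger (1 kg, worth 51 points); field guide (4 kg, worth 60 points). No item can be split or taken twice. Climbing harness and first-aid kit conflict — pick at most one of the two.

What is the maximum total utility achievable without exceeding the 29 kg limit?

1018

Taking thermos + trekking poles + down jacket + climbing harness + hammock + rain jacket + solar charger + field guide: 29 kg used, 1018 in utility.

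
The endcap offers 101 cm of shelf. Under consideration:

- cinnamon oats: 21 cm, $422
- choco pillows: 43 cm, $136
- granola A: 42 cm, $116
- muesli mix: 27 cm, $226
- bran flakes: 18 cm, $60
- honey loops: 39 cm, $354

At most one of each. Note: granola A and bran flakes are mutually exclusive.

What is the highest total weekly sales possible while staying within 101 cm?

1002

Cinnamon oats + muesli mix + honey loops uses 87 of the 101 cm and totals 1002.
Every other selection either busts 101 cm or breaks a pairing rule or fails to beat 1002.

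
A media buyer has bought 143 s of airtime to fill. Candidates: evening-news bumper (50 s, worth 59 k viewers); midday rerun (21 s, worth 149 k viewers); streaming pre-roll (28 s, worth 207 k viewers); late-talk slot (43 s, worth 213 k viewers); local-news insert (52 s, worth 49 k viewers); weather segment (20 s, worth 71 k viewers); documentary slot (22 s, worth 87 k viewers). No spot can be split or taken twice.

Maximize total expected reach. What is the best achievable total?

727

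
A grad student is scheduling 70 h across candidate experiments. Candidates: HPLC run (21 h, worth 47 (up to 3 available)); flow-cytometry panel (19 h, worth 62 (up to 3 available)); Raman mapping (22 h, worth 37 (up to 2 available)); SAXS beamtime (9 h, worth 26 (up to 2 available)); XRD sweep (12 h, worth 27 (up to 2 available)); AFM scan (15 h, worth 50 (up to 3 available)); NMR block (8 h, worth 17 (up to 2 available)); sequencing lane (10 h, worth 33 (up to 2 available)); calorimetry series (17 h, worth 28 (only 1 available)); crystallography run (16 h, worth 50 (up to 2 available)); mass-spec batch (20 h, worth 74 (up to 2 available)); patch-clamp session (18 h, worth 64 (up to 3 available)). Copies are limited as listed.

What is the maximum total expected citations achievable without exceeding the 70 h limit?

A density-first pass picks sequencing lane + 2×mass-spec batch + patch-clamp session — 245 at 68 h.
Replace sequencing lane and patch-clamp session with 2×AFM scan: the trade gains 3 net, giving 248 at 70 h.
Nothing else within 70 h beats 248.

248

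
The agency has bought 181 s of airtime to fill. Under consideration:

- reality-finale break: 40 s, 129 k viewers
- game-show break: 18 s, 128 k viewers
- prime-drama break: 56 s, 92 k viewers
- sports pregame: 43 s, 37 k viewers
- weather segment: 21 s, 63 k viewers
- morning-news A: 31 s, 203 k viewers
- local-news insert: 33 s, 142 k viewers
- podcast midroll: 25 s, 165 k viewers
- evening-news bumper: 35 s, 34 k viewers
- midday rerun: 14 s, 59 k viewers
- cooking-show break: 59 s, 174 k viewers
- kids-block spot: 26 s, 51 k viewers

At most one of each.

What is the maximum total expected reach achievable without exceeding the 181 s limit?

871

Filling by ratio: reality-finale break + game-show break + morning-news A + local-news insert + podcast midroll + midday rerun for 826, with 20 s left unused.
Replace reality-finale break with cooking-show break: the trade gains 45 net, giving 871 at 180 s.
Runner-up reality-finale break + game-show break + weather segment + morning-news A + local-news insert + podcast midroll tops out at 830.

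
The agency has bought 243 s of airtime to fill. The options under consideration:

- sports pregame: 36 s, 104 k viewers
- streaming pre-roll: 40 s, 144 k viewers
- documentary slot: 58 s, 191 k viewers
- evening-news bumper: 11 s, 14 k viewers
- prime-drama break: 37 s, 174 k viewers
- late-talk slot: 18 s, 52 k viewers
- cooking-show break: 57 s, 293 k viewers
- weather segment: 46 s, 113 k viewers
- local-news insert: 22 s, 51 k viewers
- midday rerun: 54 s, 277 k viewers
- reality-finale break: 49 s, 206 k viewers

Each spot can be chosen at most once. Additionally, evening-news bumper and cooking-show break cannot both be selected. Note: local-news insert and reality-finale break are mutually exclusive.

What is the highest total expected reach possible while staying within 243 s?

Taking streaming pre-roll + prime-drama break + cooking-show break + midday rerun + reality-finale break: 237 s used, 1094 in expected reach.
That's the maximum — no feasible swap from here does better than 1094.

1094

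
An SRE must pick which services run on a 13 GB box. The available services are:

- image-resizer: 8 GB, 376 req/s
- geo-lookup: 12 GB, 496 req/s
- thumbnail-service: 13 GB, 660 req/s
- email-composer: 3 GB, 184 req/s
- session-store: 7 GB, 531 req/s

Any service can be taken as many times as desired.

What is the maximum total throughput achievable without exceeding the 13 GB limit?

Ranking by ratio (throughput/GB): session-store 75.86, email-composer 61.33, thumbnail-service 50.77, image-resizer 47.00.
Best packing: 2×email-composer + session-store — 13 GB, 899 total.

899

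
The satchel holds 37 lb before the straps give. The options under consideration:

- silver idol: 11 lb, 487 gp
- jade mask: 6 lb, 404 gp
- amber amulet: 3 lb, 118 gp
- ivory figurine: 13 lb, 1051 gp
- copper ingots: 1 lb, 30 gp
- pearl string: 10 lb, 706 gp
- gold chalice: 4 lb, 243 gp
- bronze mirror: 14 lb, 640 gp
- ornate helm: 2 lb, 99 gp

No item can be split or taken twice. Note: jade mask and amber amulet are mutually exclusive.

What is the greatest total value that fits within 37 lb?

Best packing: jade mask + ivory figurine + copper ingots + pearl string + gold chalice + ornate helm — 36 lb, 2533 total.

2533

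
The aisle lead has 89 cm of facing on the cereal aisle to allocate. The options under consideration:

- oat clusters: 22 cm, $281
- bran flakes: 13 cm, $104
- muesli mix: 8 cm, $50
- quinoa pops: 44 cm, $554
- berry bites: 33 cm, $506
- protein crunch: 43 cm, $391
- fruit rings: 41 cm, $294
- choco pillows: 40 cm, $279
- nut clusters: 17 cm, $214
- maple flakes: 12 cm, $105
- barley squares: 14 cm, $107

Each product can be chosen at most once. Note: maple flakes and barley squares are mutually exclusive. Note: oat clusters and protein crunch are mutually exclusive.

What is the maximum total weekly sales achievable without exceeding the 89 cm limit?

1165

Taking the top-ratio products first gives oat clusters + berry bites + nut clusters + maple flakes for 1106 (84 cm).
Replace oat clusters and nut clusters with quinoa pops: the trade gains 59 net, giving 1165 at 89 cm.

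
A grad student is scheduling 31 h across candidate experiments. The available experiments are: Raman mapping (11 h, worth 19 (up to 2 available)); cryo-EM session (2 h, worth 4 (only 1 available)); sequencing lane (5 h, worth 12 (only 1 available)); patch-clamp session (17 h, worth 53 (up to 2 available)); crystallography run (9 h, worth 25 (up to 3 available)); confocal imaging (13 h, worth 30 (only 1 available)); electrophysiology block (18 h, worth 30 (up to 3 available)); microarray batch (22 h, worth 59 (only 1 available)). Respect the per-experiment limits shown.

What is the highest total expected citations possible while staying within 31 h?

Density check — patch-clamp session 3.12, crystallography run 2.78, microarray batch 2.68 are the best per h.
The ratio ordering already packs tightly: sequencing lane + patch-clamp session + crystallography run, 31 h, 90.
Nothing else within 31 h beats 90.

90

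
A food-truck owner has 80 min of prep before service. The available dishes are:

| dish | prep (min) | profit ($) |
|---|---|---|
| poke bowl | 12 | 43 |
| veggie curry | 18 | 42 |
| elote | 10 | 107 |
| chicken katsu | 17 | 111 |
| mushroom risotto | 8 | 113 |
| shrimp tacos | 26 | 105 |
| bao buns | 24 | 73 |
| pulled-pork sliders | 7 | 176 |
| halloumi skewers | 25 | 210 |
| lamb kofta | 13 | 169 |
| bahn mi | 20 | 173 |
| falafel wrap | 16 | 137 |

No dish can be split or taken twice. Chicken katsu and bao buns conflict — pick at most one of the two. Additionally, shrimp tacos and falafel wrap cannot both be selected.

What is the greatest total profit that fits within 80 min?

912

Ranking by ratio (profit/min): pulled-pork sliders 25.14, mushroom risotto 14.12, lamb kofta 13.00.
The ratio heuristic lands on elote + mushroom risotto + pulled-pork sliders + lamb kofta + bahn mi + falafel wrap (875) but leaves 6 min idle.
Replace bahn mi with halloumi skewers: the trade gains 37 net, giving 912 at 79 min.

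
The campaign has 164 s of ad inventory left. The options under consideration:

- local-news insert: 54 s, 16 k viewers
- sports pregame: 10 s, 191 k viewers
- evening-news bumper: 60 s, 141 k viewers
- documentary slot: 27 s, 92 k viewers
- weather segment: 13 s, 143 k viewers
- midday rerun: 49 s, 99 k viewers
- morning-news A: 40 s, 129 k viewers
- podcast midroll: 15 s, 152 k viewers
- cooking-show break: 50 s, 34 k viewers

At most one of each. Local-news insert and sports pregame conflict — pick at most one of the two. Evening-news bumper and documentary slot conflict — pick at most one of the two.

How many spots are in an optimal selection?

Optimal total is 806.
One optimal bundle: sports pregame + documentary slot + weather segment + midday rerun + morning-news A + podcast midroll (154 s).
Every optimal selection uses 6 spots.

6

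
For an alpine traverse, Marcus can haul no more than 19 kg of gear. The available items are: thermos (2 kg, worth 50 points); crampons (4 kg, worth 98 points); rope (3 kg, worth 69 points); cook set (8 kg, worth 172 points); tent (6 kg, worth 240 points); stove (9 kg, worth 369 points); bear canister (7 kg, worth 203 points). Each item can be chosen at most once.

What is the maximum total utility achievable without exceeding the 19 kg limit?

707

A density-first pass picks thermos + tent + stove — 659 at 17 kg.
Replace thermos with crampons: the trade gains 48 net, giving 707 at 19 kg.
Next best is rope + tent + stove at 678 (18 kg) — short by 29.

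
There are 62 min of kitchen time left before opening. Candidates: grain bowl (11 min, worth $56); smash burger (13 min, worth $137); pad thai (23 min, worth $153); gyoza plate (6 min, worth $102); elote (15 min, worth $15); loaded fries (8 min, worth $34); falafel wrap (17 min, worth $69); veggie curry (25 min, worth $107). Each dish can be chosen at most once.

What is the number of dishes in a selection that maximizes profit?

Optimal total is 482.
For example grain bowl + smash burger + pad thai + gyoza plate + loaded fries achieves it, using 61 min.
Any selection reaching 482 contains exactly 5 dishes.

5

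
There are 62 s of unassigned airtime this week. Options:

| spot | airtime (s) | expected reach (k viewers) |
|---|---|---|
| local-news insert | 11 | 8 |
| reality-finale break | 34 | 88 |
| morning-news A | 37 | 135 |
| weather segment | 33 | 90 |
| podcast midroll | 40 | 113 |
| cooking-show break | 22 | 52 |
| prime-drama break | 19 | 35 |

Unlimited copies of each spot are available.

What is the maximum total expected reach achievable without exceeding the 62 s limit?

187

Taking morning-news A + cooking-show break: 59 s used, 187 in expected reach.
Nothing else within 62 s beats 187.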